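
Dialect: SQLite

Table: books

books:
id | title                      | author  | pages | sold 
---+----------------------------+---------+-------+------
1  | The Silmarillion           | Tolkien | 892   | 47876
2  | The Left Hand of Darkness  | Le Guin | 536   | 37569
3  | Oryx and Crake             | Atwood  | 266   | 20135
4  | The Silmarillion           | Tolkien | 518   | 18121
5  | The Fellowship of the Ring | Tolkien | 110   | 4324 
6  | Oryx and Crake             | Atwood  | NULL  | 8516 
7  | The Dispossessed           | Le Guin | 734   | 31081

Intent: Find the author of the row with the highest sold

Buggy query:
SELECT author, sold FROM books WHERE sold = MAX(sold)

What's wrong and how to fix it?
Bug: MAX(sold) is an aggregate and cannot be used directly in WHERE

Fix: Wrap MAX in a scalar subquery so WHERE compares against a single value

Corrected query:
SELECT author, sold FROM books WHERE sold = (SELECT MAX(sold) FROM books)

Result:
author  | sold 
--------+------
Tolkien | 47876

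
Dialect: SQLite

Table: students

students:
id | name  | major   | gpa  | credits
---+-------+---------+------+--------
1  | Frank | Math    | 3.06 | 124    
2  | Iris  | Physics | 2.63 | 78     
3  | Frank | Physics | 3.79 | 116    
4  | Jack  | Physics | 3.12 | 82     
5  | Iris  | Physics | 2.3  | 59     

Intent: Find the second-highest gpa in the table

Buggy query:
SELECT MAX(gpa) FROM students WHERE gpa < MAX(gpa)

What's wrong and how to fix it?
Bug: The inner MAX is an aggregate inside WHERE, which is not allowed

Fix: Put the inner MAX in a scalar subquery

Corrected query:
SELECT MAX(gpa) FROM students WHERE gpa < (SELECT MAX(gpa) FROM students)

Result:
MAX(gpa)
--------
3.12    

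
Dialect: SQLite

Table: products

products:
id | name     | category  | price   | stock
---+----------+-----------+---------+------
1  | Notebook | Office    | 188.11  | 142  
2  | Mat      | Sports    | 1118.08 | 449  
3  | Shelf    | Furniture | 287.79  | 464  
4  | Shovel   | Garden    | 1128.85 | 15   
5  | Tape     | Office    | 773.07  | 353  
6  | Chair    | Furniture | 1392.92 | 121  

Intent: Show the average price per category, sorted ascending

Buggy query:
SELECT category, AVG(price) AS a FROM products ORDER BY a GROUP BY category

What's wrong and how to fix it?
Bug: ORDER BY appears before GROUP BY; SQL clause order requires GROUP BY first

Fix: Move ORDER BY to the end, after GROUP BY

Corrected query:
SELECT category, AVG(price) AS a FROM products GROUP BY category ORDER BY a

Result:
category  | a      
----------+--------
Office    | 480.59 
Furniture | 840.355
Sports    | 1118.08
Garden    | 1128.85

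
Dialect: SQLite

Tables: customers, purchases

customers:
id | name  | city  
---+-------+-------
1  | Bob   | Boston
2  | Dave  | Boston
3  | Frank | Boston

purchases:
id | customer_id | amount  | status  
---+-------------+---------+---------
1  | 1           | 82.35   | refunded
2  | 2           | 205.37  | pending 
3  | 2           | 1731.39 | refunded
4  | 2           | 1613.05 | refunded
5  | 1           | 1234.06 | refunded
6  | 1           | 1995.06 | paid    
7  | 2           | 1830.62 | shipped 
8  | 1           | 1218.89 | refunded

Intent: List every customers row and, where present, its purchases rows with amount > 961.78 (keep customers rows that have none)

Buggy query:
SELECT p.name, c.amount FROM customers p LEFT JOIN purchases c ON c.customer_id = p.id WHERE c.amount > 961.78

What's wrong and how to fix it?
Bug: A WHERE condition on the right-hand table after LEFT JOIN drops unmatched parents

Fix: Put 'c.amount > 961.78' in the JOIN's ON clause instead of WHERE

Corrected query:
SELECT p.name, c.amount FROM customers p LEFT JOIN purchases c ON c.customer_id = p.id AND c.amount > 961.78

Result:
name  | amount 
------+--------
Bob   | 1218.89
Bob   | 1234.06
Bob   | 1995.06
Dave  | 1613.05
Dave  | 1731.39
Dave  | 1830.62
Frank | NULL   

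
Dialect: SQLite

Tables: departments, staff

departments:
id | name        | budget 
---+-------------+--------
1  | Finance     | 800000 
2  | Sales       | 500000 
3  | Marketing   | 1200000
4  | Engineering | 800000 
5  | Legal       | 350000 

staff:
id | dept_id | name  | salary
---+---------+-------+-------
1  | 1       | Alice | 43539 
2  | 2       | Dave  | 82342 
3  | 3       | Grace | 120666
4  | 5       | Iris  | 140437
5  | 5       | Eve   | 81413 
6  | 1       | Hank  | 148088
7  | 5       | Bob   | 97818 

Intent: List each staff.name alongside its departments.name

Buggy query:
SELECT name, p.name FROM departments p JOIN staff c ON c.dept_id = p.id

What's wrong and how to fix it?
Bug: Both tables have a 'name' column; the unqualified reference is ambiguous

Fix: Qualify the column with its table alias (c.name)

Corrected query:
SELECT c.name, p.name FROM departments p JOIN staff c ON c.dept_id = p.id

Result:
name  | name     
------+----------
Alice | Finance  
Dave  | Sales    
Grace | Marketing
Iris  | Legal    
Eve   | Legal    
Hank  | Finance  
Bob   | Legal    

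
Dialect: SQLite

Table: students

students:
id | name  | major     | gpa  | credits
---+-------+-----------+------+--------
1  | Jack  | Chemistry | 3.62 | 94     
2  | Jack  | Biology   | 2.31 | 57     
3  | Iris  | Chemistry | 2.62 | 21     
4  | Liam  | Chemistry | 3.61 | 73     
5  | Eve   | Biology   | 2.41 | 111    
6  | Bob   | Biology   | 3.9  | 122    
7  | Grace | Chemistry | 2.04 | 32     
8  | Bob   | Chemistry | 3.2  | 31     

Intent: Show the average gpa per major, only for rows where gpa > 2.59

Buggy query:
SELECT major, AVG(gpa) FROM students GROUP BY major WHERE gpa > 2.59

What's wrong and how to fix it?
Bug: Row-level WHERE must come before GROUP BY in the clause order

Fix: Place WHERE between FROM and GROUP BY

Corrected query:
SELECT major, AVG(gpa) FROM students WHERE gpa > 2.59 GROUP BY major

Result:
major     | AVG(gpa)
----------+---------
Biology   | 3.9     
Chemistry | 3.2625  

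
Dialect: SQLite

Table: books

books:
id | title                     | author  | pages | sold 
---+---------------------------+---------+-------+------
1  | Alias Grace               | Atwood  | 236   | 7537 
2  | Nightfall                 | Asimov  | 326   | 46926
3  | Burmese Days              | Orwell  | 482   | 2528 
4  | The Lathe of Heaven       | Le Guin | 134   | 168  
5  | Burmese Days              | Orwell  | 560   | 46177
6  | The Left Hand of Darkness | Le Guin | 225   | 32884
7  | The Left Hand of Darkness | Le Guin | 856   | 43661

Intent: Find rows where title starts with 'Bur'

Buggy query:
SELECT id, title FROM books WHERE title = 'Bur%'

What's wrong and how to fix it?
Bug: '=' compares the literal string including the % character; pattern matching needs LIKE

Fix: Replace '=' with LIKE so 'Bur%' is treated as a pattern

Corrected query:
SELECT id, title FROM books WHERE title LIKE 'Bur%'

Result:
id | title       
---+-------------
3  | Burmese Days
5  | Burmese Days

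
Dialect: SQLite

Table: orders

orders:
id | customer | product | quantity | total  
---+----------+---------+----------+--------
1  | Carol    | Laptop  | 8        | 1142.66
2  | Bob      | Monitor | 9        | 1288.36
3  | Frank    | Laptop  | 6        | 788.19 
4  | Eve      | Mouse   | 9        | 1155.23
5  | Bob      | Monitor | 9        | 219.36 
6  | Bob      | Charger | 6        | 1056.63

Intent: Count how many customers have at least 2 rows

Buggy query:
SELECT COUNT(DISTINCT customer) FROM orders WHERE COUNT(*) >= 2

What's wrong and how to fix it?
Bug: WHERE filters individual rows, not groups, so a group-level COUNT is invalid there

Fix: Group first with HAVING COUNT(*) >= 2, then COUNT the resulting groups

Corrected query:
SELECT COUNT(*) FROM (SELECT customer FROM orders GROUP BY customer HAVING COUNT(*) >= 2)

Result:
COUNT(*)
--------
1       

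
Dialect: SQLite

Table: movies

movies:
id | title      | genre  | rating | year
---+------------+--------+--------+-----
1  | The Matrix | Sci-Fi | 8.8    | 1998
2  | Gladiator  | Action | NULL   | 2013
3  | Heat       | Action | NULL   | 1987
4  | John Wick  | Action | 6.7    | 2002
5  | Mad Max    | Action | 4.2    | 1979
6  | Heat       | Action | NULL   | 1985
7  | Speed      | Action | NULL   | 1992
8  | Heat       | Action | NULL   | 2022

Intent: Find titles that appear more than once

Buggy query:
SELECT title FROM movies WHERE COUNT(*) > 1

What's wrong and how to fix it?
Bug: COUNT(*) is an aggregate and cannot be used in WHERE

Fix: GROUP BY title, then filter groups with HAVING COUNT(*) > 1

Corrected query:
SELECT title FROM movies GROUP BY title HAVING COUNT(*) > 1

Result:
title
-----
Heat 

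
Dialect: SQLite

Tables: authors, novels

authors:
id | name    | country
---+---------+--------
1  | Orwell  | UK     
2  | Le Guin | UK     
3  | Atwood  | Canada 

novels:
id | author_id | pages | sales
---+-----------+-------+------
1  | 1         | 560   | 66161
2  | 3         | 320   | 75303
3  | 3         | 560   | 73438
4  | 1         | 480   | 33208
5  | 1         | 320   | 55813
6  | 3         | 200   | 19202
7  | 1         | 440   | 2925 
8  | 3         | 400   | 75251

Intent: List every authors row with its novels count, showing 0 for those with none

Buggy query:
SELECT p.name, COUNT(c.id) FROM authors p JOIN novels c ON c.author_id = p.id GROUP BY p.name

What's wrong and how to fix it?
Bug: An inner join excludes parents with zero children

Fix: Use LEFT JOIN so parents without children still appear (COUNT(c.id) gives 0)

Corrected query:
SELECT p.name, COUNT(c.id) FROM authors p LEFT JOIN novels c ON c.author_id = p.id GROUP BY p.name

Result:
name    | COUNT(c.id)
--------+------------
Atwood  | 4          
Le Guin | 0          
Orwell  | 4          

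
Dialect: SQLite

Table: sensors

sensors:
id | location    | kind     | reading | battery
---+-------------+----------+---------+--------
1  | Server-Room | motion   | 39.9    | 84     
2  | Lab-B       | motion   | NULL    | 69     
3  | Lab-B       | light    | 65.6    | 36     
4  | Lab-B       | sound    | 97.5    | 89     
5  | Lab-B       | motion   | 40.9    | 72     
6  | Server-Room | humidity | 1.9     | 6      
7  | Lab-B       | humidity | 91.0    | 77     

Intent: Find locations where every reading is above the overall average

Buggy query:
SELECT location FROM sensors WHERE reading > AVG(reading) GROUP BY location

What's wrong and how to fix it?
Bug: AVG() is an aggregate; it can't sit directly in WHERE

Fix: Compute the overall average in a scalar subquery and compare each group's MIN against it in HAVING

Corrected query:
SELECT location FROM sensors GROUP BY location HAVING MIN(reading) > (SELECT AVG(reading) FROM sensors)

Result:
(no rows)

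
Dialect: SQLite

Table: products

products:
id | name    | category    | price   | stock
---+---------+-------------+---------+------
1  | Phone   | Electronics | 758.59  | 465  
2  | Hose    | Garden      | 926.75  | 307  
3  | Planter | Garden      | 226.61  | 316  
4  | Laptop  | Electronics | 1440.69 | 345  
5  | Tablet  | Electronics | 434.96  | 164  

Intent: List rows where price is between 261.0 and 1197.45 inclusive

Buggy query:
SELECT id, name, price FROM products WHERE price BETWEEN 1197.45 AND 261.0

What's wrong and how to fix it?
Bug: The bounds are reversed; BETWEEN a AND b requires a <= b to match anything

Fix: Write BETWEEN 261.0 AND 1197.45

Corrected query:
SELECT id, name, price FROM products WHERE price BETWEEN 261.0 AND 1197.45

Result:
id | name   | price 
---+--------+-------
1  | Phone  | 758.59
2  | Hose   | 926.75
5  | Tablet | 434.96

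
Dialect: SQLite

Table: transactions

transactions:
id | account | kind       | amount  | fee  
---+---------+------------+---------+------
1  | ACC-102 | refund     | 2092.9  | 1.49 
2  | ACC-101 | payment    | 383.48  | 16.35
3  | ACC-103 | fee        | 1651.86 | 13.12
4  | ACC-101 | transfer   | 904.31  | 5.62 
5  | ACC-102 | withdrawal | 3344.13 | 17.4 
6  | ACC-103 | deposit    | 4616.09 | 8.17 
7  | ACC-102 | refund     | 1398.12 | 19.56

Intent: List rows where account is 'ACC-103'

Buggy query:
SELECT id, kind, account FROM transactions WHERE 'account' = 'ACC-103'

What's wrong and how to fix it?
Bug: 'account' in single quotes is a string literal, not the column; the comparison is literal-vs-literal and never true

Fix: Reference the column as account without single quotes

Corrected query:
SELECT id, kind, account FROM transactions WHERE account = 'ACC-103'

Result:
id | kind    | account
---+---------+--------
3  | fee     | ACC-103
6  | deposit | ACC-103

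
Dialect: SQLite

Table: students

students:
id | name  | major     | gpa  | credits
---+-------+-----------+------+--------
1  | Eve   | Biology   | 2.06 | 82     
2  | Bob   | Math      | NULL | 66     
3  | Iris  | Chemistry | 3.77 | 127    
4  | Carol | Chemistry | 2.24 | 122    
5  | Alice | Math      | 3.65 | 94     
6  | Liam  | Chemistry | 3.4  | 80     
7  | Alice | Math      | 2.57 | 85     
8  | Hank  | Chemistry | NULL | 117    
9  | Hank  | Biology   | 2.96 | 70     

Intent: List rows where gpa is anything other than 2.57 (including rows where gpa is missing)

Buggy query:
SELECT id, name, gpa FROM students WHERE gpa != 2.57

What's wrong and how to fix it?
Bug: Inequality against NULL is unknown, not true; rows with NULL are dropped

Fix: Add an explicit OR gpa IS NULL to include the missing-value rows

Corrected query:
SELECT id, name, gpa FROM students WHERE gpa != 2.57 OR gpa IS NULL

Result:
id | name  | gpa 
---+-------+-----
1  | Eve   | 2.06
2  | Bob   | NULL
3  | Iris  | 3.77
4  | Carol | 2.24
5  | Alice | 3.65
6  | Liam  | 3.4 
8  | Hank  | NULL
9  | Hank  | 2.96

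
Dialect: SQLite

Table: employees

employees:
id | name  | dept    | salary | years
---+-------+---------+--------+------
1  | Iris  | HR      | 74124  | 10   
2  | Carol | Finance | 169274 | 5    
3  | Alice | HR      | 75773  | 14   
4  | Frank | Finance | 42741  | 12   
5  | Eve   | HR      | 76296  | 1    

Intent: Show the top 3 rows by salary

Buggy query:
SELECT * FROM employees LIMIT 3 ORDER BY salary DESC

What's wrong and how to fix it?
Bug: ORDER BY cannot follow LIMIT; LIMIT is the final clause

Fix: Sort with ORDER BY, then apply LIMIT

Corrected query:
SELECT * FROM employees ORDER BY salary DESC LIMIT 3

Result:
id | name  | dept    | salary | years
---+-------+---------+--------+------
2  | Carol | Finance | 169274 | 5    
5  | Eve   | HR      | 76296  | 1    
3  | Alice | HR      | 75773  | 14   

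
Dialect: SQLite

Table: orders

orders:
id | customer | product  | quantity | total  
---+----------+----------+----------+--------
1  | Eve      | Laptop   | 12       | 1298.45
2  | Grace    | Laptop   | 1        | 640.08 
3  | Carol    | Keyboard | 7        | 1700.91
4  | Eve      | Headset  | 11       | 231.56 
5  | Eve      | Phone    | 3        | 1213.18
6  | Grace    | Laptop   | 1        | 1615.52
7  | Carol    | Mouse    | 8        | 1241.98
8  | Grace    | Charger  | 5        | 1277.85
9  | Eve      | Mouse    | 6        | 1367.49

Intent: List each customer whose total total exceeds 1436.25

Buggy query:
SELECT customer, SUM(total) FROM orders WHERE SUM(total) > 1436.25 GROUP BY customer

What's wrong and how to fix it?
Bug: Aggregate functions cannot appear in a WHERE clause

Fix: Move the aggregate condition to a HAVING clause

Corrected query:
SELECT customer, SUM(total) FROM orders GROUP BY customer HAVING SUM(total) > 1436.25

Result:
customer | SUM(total)
---------+-----------
Carol    | 2942.89   
Eve      | 4110.68   
Grace    | 3533.45   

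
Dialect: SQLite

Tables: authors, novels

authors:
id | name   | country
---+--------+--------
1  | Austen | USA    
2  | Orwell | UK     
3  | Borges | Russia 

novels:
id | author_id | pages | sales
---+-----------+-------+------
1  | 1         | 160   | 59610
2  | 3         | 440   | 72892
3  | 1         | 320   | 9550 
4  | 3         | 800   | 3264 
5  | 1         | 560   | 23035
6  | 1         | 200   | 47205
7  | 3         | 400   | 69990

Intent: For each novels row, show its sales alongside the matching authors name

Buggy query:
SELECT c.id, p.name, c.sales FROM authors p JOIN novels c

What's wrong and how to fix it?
Bug: Missing join condition: each novels row is matched to all authors rows instead of just its own

Fix: Add ON c.author_id = p.id to the JOIN

Corrected query:
SELECT c.id, p.name, c.sales FROM authors p JOIN novels c ON c.author_id = p.id

Result:
id | name   | sales
---+--------+------
1  | Austen | 59610
2  | Borges | 72892
3  | Austen | 9550 
4  | Borges | 3264 
5  | Austen | 23035
6  | Austen | 47205
7  | Borges | 69990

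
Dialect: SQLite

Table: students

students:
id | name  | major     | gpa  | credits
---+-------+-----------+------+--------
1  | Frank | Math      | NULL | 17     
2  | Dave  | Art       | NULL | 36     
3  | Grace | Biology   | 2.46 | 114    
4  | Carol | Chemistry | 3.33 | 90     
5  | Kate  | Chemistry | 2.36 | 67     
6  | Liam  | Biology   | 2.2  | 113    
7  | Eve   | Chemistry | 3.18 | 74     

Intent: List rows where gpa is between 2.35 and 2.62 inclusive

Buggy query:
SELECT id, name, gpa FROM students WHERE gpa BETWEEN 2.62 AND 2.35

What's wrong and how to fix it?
Bug: BETWEEN expects the lower bound first; with 2.62 AND 2.35 the range is empty

Fix: Swap the bounds so the smaller value comes first

Corrected query:
SELECT id, name, gpa FROM students WHERE gpa BETWEEN 2.35 AND 2.62

Result:
id | name  | gpa 
---+-------+-----
3  | Grace | 2.46
5  | Kate  | 2.36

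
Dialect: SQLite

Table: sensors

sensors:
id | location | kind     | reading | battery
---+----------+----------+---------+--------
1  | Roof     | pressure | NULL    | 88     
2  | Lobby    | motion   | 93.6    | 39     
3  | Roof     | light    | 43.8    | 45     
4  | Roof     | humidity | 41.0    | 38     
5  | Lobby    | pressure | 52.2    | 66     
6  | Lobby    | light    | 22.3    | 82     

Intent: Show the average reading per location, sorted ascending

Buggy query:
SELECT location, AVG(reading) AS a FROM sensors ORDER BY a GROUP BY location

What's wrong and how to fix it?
Bug: GROUP BY must precede ORDER BY

Fix: Reorder: SELECT … FROM … GROUP BY … ORDER BY …

Corrected query:
SELECT location, AVG(reading) AS a FROM sensors GROUP BY location ORDER BY a

Result:
location | a        
---------+----------
Roof     | 42.4     
Lobby    | 56.033333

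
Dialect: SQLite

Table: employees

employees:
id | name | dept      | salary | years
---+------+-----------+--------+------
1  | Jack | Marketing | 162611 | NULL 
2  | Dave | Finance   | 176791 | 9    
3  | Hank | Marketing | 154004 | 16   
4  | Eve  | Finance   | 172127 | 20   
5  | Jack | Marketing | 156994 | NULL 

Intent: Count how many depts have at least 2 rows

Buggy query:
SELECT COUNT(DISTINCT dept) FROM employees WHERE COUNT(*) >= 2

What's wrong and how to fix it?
Bug: COUNT(*) cannot appear in WHERE; the per-group count doesn't exist yet

Fix: Use a subquery that GROUPs and filters with HAVING, then count its rows

Corrected query:
SELECT COUNT(*) FROM (SELECT dept FROM employees GROUP BY dept HAVING COUNT(*) >= 2)

Result:
COUNT(*)
--------
2       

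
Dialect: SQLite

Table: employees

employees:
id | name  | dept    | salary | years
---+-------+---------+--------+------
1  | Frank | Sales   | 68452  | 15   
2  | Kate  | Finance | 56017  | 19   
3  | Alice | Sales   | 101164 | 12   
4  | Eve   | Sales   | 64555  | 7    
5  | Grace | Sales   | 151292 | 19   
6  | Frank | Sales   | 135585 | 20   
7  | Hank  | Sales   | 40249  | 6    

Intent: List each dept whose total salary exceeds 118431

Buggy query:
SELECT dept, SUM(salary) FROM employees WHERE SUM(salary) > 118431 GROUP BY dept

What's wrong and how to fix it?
Bug: Aggregate functions cannot appear in a WHERE clause

Fix: Use HAVING (which filters groups after aggregation) instead of WHERE

Corrected query:
SELECT dept, SUM(salary) FROM employees GROUP BY dept HAVING SUM(salary) > 118431

Result:
dept  | SUM(salary)
------+------------
Sales | 561297     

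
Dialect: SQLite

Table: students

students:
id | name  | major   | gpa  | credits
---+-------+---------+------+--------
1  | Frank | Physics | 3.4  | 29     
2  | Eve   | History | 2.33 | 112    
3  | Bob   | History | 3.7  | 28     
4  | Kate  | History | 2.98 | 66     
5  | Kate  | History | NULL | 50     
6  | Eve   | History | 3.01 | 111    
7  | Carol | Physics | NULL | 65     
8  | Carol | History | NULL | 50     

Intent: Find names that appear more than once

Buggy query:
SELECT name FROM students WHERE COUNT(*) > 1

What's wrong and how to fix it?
Bug: COUNT(*) is an aggregate and cannot be used in WHERE

Fix: GROUP BY name, then filter groups with HAVING COUNT(*) > 1

Corrected query:
SELECT name FROM students GROUP BY name HAVING COUNT(*) > 1

Result:
name 
-----
Carol
Eve  
Kate 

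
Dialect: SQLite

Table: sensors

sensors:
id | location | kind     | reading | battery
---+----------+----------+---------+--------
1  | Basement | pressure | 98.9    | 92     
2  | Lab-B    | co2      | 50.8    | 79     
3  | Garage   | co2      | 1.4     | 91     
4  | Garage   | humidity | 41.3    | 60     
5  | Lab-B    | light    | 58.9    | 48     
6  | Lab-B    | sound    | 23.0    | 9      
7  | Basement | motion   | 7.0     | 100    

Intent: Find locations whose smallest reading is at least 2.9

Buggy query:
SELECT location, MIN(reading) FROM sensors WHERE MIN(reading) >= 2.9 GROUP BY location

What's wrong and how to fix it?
Bug: MIN() in WHERE is a misuse of aggregate

Fix: Use HAVING for the per-group MIN condition

Corrected query:
SELECT location, MIN(reading) FROM sensors GROUP BY location HAVING MIN(reading) >= 2.9

Result:
location | MIN(reading)
---------+-------------
Basement | 7           
Lab-B    | 23          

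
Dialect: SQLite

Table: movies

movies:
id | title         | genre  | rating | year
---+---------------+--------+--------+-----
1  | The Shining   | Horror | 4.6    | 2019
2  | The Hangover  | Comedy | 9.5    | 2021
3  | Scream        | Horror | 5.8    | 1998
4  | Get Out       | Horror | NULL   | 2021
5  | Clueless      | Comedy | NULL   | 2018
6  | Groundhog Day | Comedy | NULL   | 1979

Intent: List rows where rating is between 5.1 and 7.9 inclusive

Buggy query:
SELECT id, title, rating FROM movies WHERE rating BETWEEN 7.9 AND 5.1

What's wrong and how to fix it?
Bug: The bounds are reversed; BETWEEN a AND b requires a <= b to match anything

Fix: Write BETWEEN 5.1 AND 7.9

Corrected query:
SELECT id, title, rating FROM movies WHERE rating BETWEEN 5.1 AND 7.9

Result:
id | title  | rating
---+--------+-------
3  | Scream | 5.8   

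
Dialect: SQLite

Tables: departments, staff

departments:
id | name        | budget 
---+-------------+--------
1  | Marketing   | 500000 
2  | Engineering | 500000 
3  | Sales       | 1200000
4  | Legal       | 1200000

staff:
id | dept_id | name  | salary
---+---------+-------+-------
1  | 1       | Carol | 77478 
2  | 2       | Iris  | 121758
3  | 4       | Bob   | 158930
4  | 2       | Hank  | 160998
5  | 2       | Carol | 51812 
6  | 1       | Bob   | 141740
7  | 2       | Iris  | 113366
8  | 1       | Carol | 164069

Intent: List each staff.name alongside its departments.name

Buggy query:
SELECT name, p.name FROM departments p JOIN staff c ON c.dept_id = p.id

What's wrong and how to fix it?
Bug: 'name' exists in both joined tables, so the database can't tell which one is meant

Fix: Qualify the column with its table alias (c.name)

Corrected query:
SELECT c.name, p.name FROM departments p JOIN staff c ON c.dept_id = p.id

Result:
name  | name       
------+------------
Carol | Marketing  
Iris  | Engineering
Bob   | Legal      
Hank  | Engineering
Carol | Engineering
Bob   | Marketing  
Iris  | Engineering
Carol | Marketing  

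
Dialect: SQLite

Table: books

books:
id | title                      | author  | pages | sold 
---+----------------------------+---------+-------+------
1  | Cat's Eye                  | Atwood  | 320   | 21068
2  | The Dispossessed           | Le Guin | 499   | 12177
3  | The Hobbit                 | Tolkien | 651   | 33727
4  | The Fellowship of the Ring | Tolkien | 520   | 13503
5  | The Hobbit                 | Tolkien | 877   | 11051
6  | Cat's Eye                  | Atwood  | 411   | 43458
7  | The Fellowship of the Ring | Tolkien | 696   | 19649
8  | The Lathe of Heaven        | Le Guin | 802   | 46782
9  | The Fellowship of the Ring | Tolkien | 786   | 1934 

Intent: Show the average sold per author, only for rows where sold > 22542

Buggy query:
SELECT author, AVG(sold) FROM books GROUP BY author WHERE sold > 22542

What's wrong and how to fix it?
Bug: WHERE cannot follow GROUP BY

Fix: Place WHERE between FROM and GROUP BY

Corrected query:
SELECT author, AVG(sold) FROM books WHERE sold > 22542 GROUP BY author

Result:
author  | AVG(sold)
--------+----------
Atwood  | 43458    
Le Guin | 46782    
Tolkien | 33727    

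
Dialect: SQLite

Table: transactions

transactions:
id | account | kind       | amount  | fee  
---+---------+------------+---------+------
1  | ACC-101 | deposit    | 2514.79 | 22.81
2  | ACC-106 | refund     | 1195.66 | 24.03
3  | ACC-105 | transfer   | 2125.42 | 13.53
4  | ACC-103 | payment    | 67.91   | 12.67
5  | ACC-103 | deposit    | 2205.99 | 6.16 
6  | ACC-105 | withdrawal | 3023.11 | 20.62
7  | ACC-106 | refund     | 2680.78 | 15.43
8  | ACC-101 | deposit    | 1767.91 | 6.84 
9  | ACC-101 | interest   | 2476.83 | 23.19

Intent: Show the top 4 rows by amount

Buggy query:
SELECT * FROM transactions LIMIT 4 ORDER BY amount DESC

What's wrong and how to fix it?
Bug: LIMIT must come after ORDER BY

Fix: Swap the clauses: ORDER BY first, then LIMIT

Corrected query:
SELECT * FROM transactions ORDER BY amount DESC LIMIT 4

Result:
id | account | kind       | amount  | fee  
---+---------+------------+---------+------
6  | ACC-105 | withdrawal | 3023.11 | 20.62
7  | ACC-106 | refund     | 2680.78 | 15.43
1  | ACC-101 | deposit    | 2514.79 | 22.81
9  | ACC-101 | interest   | 2476.83 | 23.19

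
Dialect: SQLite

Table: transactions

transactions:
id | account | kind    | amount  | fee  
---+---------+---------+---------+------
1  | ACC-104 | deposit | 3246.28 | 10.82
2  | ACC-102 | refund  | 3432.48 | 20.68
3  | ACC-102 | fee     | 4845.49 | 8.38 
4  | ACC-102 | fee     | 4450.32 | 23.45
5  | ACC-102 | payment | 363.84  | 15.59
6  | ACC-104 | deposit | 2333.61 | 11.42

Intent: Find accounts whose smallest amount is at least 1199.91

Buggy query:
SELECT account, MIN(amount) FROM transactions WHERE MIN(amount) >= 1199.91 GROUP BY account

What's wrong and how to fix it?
Bug: Aggregates like MIN are computed per group after WHERE runs

Fix: Replace WHERE with HAVING after the GROUP BY

Corrected query:
SELECT account, MIN(amount) FROM transactions GROUP BY account HAVING MIN(amount) >= 1199.91

Result:
account | MIN(amount)
--------+------------
ACC-104 | 2333.61    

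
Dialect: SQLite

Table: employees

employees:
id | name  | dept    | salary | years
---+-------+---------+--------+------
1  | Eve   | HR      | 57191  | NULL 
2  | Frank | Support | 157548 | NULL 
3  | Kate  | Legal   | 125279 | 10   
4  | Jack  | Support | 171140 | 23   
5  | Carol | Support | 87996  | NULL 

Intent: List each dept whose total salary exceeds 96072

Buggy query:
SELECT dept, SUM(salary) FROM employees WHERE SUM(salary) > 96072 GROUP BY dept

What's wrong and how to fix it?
Bug: WHERE runs before GROUP BY, so aggregates aren't available there

Fix: Move the aggregate condition to a HAVING clause

Corrected query:
SELECT dept, SUM(salary) FROM employees GROUP BY dept HAVING SUM(salary) > 96072

Result:
dept    | SUM(salary)
--------+------------
Legal   | 125279     
Support | 416684     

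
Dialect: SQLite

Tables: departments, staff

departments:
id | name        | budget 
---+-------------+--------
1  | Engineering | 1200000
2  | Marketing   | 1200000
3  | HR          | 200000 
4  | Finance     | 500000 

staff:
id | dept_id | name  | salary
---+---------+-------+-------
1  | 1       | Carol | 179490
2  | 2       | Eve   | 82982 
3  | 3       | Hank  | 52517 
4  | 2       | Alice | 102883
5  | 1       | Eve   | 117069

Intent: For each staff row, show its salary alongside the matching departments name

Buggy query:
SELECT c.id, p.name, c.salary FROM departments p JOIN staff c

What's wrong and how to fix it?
Bug: Missing join condition: each staff row is matched to all departments rows instead of just its own

Fix: Add ON c.dept_id = p.id to the JOIN

Corrected query:
SELECT c.id, p.name, c.salary FROM departments p JOIN staff c ON c.dept_id = p.id

Result:
id | name        | salary
---+-------------+-------
1  | Engineering | 179490
2  | Marketing   | 82982 
3  | HR          | 52517 
4  | Marketing   | 102883
5  | Engineering | 117069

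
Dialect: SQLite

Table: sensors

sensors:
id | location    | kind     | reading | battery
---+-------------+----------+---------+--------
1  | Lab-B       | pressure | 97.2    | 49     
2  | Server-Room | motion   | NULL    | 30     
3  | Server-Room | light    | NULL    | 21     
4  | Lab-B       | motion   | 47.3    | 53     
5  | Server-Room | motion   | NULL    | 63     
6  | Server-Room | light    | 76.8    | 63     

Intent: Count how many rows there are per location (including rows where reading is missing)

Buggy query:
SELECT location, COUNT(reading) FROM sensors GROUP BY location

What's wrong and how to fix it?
Bug: COUNT(column) counts non-NULL values only; rows with NULL reading aren't counted

Fix: Replace COUNT(reading) with COUNT(*)

Corrected query:
SELECT location, COUNT(*) FROM sensors GROUP BY location

Result:
location    | COUNT(*)
------------+---------
Lab-B       | 2       
Server-Room | 4       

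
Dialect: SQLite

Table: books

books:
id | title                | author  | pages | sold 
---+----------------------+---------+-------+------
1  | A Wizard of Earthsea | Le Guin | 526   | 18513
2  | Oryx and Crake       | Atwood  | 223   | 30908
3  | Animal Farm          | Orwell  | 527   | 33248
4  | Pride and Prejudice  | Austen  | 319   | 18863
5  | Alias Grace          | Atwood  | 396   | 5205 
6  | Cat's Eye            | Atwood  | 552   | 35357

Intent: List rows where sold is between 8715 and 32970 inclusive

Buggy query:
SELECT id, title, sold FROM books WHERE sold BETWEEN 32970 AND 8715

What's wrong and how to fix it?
Bug: The bounds are reversed; BETWEEN a AND b requires a <= b to match anything

Fix: Write BETWEEN 8715 AND 32970

Corrected query:
SELECT id, title, sold FROM books WHERE sold BETWEEN 8715 AND 32970

Result:
id | title                | sold 
---+----------------------+------
1  | A Wizard of Earthsea | 18513
2  | Oryx and Crake       | 30908
4  | Pride and Prejudice  | 18863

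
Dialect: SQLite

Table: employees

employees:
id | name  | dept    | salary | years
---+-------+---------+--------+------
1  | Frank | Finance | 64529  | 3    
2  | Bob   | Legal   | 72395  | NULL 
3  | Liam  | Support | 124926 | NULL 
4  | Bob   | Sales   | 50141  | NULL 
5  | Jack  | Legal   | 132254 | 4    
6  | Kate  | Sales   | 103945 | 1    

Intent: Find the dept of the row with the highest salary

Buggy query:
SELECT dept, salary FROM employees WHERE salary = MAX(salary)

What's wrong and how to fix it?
Bug: MAX(salary) is an aggregate and cannot be used directly in WHERE

Fix: Use a subquery: WHERE salary = (SELECT MAX(salary) FROM employees)

Corrected query:
SELECT dept, salary FROM employees WHERE salary = (SELECT MAX(salary) FROM employees)

Result:
dept  | salary
------+-------
Legal | 132254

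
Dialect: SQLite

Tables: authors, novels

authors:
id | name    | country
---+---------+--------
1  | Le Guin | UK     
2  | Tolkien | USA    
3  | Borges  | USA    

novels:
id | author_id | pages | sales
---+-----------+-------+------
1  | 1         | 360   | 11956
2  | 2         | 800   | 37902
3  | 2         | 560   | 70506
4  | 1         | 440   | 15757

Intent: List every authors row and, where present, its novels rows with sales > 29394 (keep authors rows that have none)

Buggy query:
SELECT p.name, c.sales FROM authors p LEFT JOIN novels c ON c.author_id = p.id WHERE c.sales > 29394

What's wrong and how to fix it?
Bug: Filtering c.sales in WHERE discards the NULL rows produced by LEFT JOIN, turning it into an inner join

Fix: Move the right-table condition into the ON clause so unmatched parents are kept

Corrected query:
SELECT p.name, c.sales FROM authors p LEFT JOIN novels c ON c.author_id = p.id AND c.sales > 29394

Result:
name    | sales
--------+------
Le Guin | NULL 
Tolkien | 37902
Tolkien | 70506
Borges  | NULL 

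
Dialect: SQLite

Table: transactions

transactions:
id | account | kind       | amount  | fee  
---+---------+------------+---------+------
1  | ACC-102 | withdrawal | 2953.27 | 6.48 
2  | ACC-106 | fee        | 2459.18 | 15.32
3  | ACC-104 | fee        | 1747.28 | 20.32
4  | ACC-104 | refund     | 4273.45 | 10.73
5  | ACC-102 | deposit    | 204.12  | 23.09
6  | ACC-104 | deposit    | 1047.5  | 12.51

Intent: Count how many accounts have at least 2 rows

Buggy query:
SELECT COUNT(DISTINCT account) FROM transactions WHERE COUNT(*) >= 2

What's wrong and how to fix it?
Bug: WHERE filters individual rows, not groups, so a group-level COUNT is invalid there

Fix: Use a subquery that GROUPs and filters with HAVING, then count its rows

Corrected query:
SELECT COUNT(*) FROM (SELECT account FROM transactions GROUP BY account HAVING COUNT(*) >= 2)

Result:
COUNT(*)
--------
2       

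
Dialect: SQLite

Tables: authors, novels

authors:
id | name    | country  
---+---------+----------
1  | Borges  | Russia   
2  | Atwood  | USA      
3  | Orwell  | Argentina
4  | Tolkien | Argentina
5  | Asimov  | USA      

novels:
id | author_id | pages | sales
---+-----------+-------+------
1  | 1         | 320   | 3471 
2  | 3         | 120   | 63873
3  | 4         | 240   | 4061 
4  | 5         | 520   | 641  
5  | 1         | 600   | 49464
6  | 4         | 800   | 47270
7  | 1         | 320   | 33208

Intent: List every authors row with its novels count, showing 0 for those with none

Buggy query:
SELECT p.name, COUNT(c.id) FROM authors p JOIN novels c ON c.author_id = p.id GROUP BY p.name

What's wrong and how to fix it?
Bug: An inner join excludes parents with zero children

Fix: Switch to LEFT JOIN to retain unmatched parent rows

Corrected query:
SELECT p.name, COUNT(c.id) FROM authors p LEFT JOIN novels c ON c.author_id = p.id GROUP BY p.name

Result:
name    | COUNT(c.id)
--------+------------
Asimov  | 1          
Atwood  | 0          
Borges  | 3          
Orwell  | 1          
Tolkien | 2          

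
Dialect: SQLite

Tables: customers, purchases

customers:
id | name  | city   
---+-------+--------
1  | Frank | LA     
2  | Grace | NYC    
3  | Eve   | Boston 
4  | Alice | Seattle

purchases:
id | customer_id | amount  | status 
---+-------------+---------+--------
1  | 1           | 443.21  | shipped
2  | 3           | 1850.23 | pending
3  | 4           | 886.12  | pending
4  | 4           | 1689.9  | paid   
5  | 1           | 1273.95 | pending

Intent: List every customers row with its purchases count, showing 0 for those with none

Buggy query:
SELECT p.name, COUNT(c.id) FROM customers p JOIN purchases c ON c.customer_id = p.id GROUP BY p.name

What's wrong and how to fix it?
Bug: INNER JOIN drops customers rows that have no matching purchases rows

Fix: Use LEFT JOIN so parents without children still appear (COUNT(c.id) gives 0)

Corrected query:
SELECT p.name, COUNT(c.id) FROM customers p LEFT JOIN purchases c ON c.customer_id = p.id GROUP BY p.name

Result:
name  | COUNT(c.id)
------+------------
Alice | 2          
Eve   | 1          
Frank | 2          
Grace | 0          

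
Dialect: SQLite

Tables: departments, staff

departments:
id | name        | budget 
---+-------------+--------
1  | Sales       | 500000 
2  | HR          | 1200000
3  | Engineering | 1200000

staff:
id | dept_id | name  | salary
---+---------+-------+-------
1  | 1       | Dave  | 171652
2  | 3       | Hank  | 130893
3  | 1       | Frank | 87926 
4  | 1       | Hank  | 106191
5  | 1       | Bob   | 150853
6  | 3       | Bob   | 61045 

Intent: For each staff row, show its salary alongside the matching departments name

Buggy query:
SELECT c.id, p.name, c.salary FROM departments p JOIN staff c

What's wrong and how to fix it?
Bug: Missing join condition: each staff row is matched to all departments rows instead of just its own

Fix: Specify the join condition linking the foreign key to the parent id

Corrected query:
SELECT c.id, p.name, c.salary FROM departments p JOIN staff c ON c.dept_id = p.id

Result:
id | name        | salary
---+-------------+-------
1  | Sales       | 171652
2  | Engineering | 130893
3  | Sales       | 87926 
4  | Sales       | 106191
5  | Sales       | 150853
6  | Engineering | 61045 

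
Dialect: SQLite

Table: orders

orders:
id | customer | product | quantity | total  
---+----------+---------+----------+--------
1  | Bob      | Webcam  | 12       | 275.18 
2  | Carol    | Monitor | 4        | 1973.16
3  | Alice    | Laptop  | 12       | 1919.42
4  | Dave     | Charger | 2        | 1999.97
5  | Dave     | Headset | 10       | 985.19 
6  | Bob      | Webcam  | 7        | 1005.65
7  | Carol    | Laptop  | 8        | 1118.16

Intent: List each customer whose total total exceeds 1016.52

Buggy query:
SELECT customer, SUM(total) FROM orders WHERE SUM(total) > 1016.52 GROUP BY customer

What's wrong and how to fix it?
Bug: WHERE runs before GROUP BY, so aggregates aren't available there

Fix: Move the aggregate condition to a HAVING clause

Corrected query:
SELECT customer, SUM(total) FROM orders GROUP BY customer HAVING SUM(total) > 1016.52

Result:
customer | SUM(total)
---------+-----------
Alice    | 1919.42   
Bob      | 1280.83   
Carol    | 3091.32   
Dave     | 2985.16   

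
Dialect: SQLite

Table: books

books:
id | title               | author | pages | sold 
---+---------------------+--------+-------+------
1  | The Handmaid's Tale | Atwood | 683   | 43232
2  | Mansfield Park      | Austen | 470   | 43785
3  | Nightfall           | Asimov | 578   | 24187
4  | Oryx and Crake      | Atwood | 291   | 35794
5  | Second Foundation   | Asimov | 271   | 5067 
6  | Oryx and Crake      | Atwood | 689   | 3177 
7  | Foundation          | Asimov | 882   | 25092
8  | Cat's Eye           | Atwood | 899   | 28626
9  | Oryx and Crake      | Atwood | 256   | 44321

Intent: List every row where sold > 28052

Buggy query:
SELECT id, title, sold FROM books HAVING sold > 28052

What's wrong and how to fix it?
Bug: HAVING filters the output of aggregation, but this query has no GROUP BY and no aggregate functions, so SQLite rejects it (HAVING clause on a non-aggregate query); the condition here is per row

Fix: Use WHERE for row-level filtering

Corrected query:
SELECT id, title, sold FROM books WHERE sold > 28052

Result:
id | title               | sold 
---+---------------------+------
1  | The Handmaid's Tale | 43232
2  | Mansfield Park      | 43785
4  | Oryx and Crake      | 35794
8  | Cat's Eye           | 28626
9  | Oryx and Crake      | 44321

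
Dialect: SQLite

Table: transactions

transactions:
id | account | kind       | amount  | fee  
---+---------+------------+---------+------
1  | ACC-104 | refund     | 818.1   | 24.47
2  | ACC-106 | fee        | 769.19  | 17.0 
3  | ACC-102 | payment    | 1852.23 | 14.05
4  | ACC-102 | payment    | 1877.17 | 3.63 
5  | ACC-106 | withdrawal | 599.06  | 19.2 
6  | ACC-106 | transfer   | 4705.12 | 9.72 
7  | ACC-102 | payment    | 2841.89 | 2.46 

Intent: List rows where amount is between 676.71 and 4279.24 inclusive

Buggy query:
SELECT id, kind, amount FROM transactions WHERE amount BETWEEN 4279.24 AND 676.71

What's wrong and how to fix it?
Bug: The bounds are reversed; BETWEEN a AND b requires a <= b to match anything

Fix: Write BETWEEN 676.71 AND 4279.24

Corrected query:
SELECT id, kind, amount FROM transactions WHERE amount BETWEEN 676.71 AND 4279.24

Result:
id | kind    | amount 
---+---------+--------
1  | refund  | 818.1  
2  | fee     | 769.19 
3  | payment | 1852.23
4  | payment | 1877.17
7  | payment | 2841.89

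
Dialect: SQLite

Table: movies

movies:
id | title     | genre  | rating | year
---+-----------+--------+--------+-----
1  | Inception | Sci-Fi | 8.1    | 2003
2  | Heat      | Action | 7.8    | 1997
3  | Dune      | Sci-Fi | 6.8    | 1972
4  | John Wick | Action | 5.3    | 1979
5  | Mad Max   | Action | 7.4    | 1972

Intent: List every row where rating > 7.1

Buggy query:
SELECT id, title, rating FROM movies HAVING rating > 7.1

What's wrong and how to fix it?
Bug: This is a non-aggregate query (no GROUP BY, no aggregates), so in SQLite the HAVING clause is invalid here; a row-level condition belongs in WHERE

Fix: Replace HAVING with WHERE since the condition applies to individual rows

Corrected query:
SELECT id, title, rating FROM movies WHERE rating > 7.1

Result:
id | title     | rating
---+-----------+-------
1  | Inception | 8.1   
2  | Heat      | 7.8   
5  | Mad Max   | 7.4   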